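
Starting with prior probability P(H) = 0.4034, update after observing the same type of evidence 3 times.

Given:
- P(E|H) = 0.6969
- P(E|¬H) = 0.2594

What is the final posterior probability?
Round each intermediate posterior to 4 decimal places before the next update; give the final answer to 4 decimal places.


Sequential Bayesian updating:

Initial prior: P(H) = 0.4034

Update 1:
  P(E) = 0.6969 × 0.4034 + 0.2594 × 0.5966 = 0.28112946 + 0.15475804 = 0.43588750
  P(H|E) = 0.28112946 / 0.43588750 = 0.6450

Update 2:
  P(E) = 0.6969 × 0.6450 + 0.2594 × 0.3550 = 0.44950050 + 0.09208700 = 0.54158750
  P(H|E) = 0.44950050 / 0.54158750 = 0.8300

Update 3:
  P(E) = 0.6969 × 0.8300 + 0.2594 × 0.1700 = 0.57842700 + 0.04409800 = 0.62252500
  P(H|E) = 0.57842700 / 0.62252500 = 0.9292

Final posterior: 0.9292


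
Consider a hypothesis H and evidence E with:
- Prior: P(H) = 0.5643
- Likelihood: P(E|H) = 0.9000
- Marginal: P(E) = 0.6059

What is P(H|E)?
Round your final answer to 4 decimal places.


Using Bayes' theorem:

P(H|E) = P(E|H) × P(H) / P(E)
       = 0.9000 × 0.5643 / 0.6059
       = 0.50787000 / 0.6059
       = 0.8382

The evidence strengthens our belief in H.
Prior: 0.5643 → Posterior: 0.8382


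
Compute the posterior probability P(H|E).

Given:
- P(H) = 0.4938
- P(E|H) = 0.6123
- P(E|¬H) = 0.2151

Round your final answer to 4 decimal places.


Bayes' theorem: P(H|E) = P(E|H) × P(H) / P(E)

Step 1: Calculate P(E) using law of total probability
P(E) = P(E|H)P(H) + P(E|¬H)P(¬H)
     = 0.6123 × 0.4938 + 0.2151 × 0.5062
     = 0.30235374 + 0.10888362
     = 0.41123736

Step 2: Apply Bayes' theorem
P(H|E) = P(E|H) × P(H) / P(E)
       = 0.30235374 / 0.41123736
       = 0.7352


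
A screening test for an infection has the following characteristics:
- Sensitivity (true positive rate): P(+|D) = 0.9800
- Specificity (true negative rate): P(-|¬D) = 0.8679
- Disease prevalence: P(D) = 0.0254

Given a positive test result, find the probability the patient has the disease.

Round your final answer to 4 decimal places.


Let D = has disease, + = positive test

Given:
- P(D) = 0.0254 (prevalence)
- P(+|D) = 0.9800 (sensitivity)
- P(-|¬D) = 0.8679 (specificity)
- P(+|¬D) = 0.1321 (false positive rate = 1 - specificity)

Step 1: Find P(+)
P(+) = P(+|D)P(D) + P(+|¬D)P(¬D)
     = 0.9800 × 0.0254 + 0.1321 × 0.9746
     = 0.02489200 + 0.12874466
     = 0.15363666

Step 2: Apply Bayes' theorem for P(D|+)
P(D|+) = P(+|D)P(D) / P(+)
       = 0.02489200 / 0.15363666
       = 0.1620


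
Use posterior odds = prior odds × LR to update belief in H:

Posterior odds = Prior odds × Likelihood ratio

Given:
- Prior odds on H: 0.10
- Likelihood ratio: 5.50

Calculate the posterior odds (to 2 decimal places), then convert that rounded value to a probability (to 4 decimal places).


Step 1: Calculate posterior odds
Posterior odds = Prior odds × LR
               = 0.10 × 5.50
               = 0.55

Step 2: Convert to probability
P(H|E) = Posterior odds / (1 + Posterior odds)
       = 0.55 / (1 + 0.55)
       = 0.55 / 1.55
       = 0.3548

The evidence increased P(H) from 0.0909 to 0.3548.


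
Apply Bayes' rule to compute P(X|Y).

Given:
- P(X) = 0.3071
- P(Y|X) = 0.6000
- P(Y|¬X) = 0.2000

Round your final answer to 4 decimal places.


Bayes' theorem: P(X|Y) = P(Y|X) × P(X) / P(Y)

Step 1: Calculate P(Y) using law of total probability
P(Y) = P(Y|X)P(X) + P(Y|¬X)P(¬X)
     = 0.6000 × 0.3071 + 0.2000 × 0.6929
     = 0.18426000 + 0.13858000
     = 0.32284000

Step 2: Apply Bayes' theorem
P(X|Y) = P(Y|X) × P(X) / P(Y)
       = 0.18426000 / 0.32284000
       = 0.5707


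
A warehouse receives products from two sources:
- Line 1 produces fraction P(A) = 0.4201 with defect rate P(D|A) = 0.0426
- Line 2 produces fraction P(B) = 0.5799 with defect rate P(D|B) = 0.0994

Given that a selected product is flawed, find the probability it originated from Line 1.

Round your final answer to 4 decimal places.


Let A = from Line 1, D = flawed

Given:
- P(A) = 0.4201, P(B) = 0.5799
- P(D|A) = 0.0426, P(D|B) = 0.0994

Step 1: Find P(D)
P(D) = P(D|A)P(A) + P(D|B)P(B)
     = 0.0426 × 0.4201 + 0.0994 × 0.5799
     = 0.01789626 + 0.05764206
     = 0.07553832

Step 2: Apply Bayes' theorem
P(A|D) = P(D|A)P(A) / P(D)
       = 0.01789626 / 0.07553832
       = 0.2369


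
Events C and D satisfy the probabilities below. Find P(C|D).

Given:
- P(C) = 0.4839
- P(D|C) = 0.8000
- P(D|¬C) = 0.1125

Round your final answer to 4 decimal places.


Bayes' theorem: P(C|D) = P(D|C) × P(C) / P(D)

Step 1: Calculate P(D) using law of total probability
P(D) = P(D|C)P(C) + P(D|¬C)P(¬C)
     = 0.8000 × 0.4839 + 0.1125 × 0.5161
     = 0.38712000 + 0.05806125
     = 0.44518125

Step 2: Apply Bayes' theorem
P(C|D) = P(D|C) × P(C) / P(D)
       = 0.38712000 / 0.44518125
       = 0.8696


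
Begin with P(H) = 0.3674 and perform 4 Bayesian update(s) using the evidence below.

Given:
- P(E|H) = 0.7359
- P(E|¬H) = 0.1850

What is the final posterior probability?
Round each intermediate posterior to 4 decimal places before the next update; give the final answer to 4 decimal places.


Sequential Bayesian updating:

Initial prior: P(H) = 0.3674

Update 1:
  P(E) = 0.7359 × 0.3674 + 0.1850 × 0.6326 = 0.27036966 + 0.11703100 = 0.38740066
  P(H|E) = 0.27036966 / 0.38740066 = 0.6979

Update 2:
  P(E) = 0.7359 × 0.6979 + 0.1850 × 0.3021 = 0.51358461 + 0.05588850 = 0.56947311
  P(H|E) = 0.51358461 / 0.56947311 = 0.9019

Update 3:
  P(E) = 0.7359 × 0.9019 + 0.1850 × 0.0981 = 0.66370821 + 0.01814850 = 0.68185671
  P(H|E) = 0.66370821 / 0.68185671 = 0.9734

Update 4:
  P(E) = 0.7359 × 0.9734 + 0.1850 × 0.0266 = 0.71632506 + 0.00492100 = 0.72124606
  P(H|E) = 0.71632506 / 0.72124606 = 0.9932

Final posterior: 0.9932


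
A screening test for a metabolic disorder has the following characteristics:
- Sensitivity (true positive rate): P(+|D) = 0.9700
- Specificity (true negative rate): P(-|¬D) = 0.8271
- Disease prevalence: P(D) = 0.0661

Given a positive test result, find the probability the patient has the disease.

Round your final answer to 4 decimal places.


Let D = has disease, + = positive test

Given:
- P(D) = 0.0661 (prevalence)
- P(+|D) = 0.9700 (sensitivity)
- P(-|¬D) = 0.8271 (specificity)
- P(+|¬D) = 0.1729 (false positive rate = 1 - specificity)

Step 1: Find P(+)
P(+) = P(+|D)P(D) + P(+|¬D)P(¬D)
     = 0.9700 × 0.0661 + 0.1729 × 0.9339
     = 0.06411700 + 0.16147131
     = 0.22558831

Step 2: Apply Bayes' theorem for P(D|+)
P(D|+) = P(+|D)P(D) / P(+)
       = 0.06411700 / 0.22558831
       = 0.2842


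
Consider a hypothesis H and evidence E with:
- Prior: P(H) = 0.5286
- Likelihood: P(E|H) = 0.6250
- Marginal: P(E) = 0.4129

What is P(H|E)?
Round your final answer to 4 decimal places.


Using Bayes' theorem:

P(H|E) = P(E|H) × P(H) / P(E)
       = 0.6250 × 0.5286 / 0.4129
       = 0.33037500 / 0.4129
       = 0.8001

The evidence strengthens our belief in H.
Prior: 0.5286 → Posterior: 0.8001


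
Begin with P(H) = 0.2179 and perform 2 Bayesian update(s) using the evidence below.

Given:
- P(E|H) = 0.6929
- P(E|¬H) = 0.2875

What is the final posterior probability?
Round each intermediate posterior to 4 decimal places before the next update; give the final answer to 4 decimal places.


Sequential Bayesian updating:

Initial prior: P(H) = 0.2179

Update 1:
  P(E) = 0.6929 × 0.2179 + 0.2875 × 0.7821 = 0.15098291 + 0.22485375 = 0.37583666
  P(H|E) = 0.15098291 / 0.37583666 = 0.4017

Update 2:
  P(E) = 0.6929 × 0.4017 + 0.2875 × 0.5983 = 0.27833793 + 0.17201125 = 0.45034918
  P(H|E) = 0.27833793 / 0.45034918 = 0.6180

Final posterior: 0.6180


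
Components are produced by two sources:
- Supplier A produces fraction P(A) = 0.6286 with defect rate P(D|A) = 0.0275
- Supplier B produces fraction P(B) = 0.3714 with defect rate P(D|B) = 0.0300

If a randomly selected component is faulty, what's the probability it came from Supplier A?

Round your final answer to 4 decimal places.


Let A = from Supplier A, D = faulty

Given:
- P(A) = 0.6286, P(B) = 0.3714
- P(D|A) = 0.0275, P(D|B) = 0.0300

Step 1: Find P(D)
P(D) = P(D|A)P(A) + P(D|B)P(B)
     = 0.0275 × 0.6286 + 0.0300 × 0.3714
     = 0.01728650 + 0.01114200
     = 0.02842850

Step 2: Apply Bayes' theorem
P(A|D) = P(D|A)P(A) / P(D)
       = 0.01728650 / 0.02842850
       = 0.6081


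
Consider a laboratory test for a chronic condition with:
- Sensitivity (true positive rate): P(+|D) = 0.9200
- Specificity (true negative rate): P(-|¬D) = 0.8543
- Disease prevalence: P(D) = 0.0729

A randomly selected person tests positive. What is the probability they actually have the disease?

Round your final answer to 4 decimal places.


Let D = has disease, + = positive test

Given:
- P(D) = 0.0729 (prevalence)
- P(+|D) = 0.9200 (sensitivity)
- P(-|¬D) = 0.8543 (specificity)
- P(+|¬D) = 0.1457 (false positive rate = 1 - specificity)

Step 1: Find P(+)
P(+) = P(+|D)P(D) + P(+|¬D)P(¬D)
     = 0.9200 × 0.0729 + 0.1457 × 0.9271
     = 0.06706800 + 0.13507847
     = 0.20214647

Step 2: Apply Bayes' theorem for P(D|+)
P(D|+) = P(+|D)P(D) / P(+)
       = 0.06706800 / 0.20214647
       = 0.3318


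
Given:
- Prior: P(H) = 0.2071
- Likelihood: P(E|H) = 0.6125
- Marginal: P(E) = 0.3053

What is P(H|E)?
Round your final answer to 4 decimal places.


Using Bayes' theorem:

P(H|E) = P(E|H) × P(H) / P(E)
       = 0.6125 × 0.2071 / 0.3053
       = 0.12684875 / 0.3053
       = 0.4155

The evidence strengthens our belief in H.
Prior: 0.2071 → Posterior: 0.4155


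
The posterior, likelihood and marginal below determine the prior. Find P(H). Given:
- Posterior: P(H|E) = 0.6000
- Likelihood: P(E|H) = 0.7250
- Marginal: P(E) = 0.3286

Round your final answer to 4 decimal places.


From Bayes' theorem: P(H|E) = P(E|H) × P(H) / P(E)

Rearranging for P(H):
P(H) = P(H|E) × P(E) / P(E|H)
     = 0.6000 × 0.3286 / 0.7250
     = 0.19716000 / 0.7250
     = 0.2719


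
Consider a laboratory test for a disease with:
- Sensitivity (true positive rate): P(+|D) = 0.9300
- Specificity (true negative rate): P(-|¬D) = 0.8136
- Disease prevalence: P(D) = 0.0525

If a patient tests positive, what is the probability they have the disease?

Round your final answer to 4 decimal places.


Let D = has disease, + = positive test

Given:
- P(D) = 0.0525 (prevalence)
- P(+|D) = 0.9300 (sensitivity)
- P(-|¬D) = 0.8136 (specificity)
- P(+|¬D) = 0.1864 (false positive rate = 1 - specificity)

Step 1: Find P(+)
P(+) = P(+|D)P(D) + P(+|¬D)P(¬D)
     = 0.9300 × 0.0525 + 0.1864 × 0.9475
     = 0.04882500 + 0.17661400
     = 0.22543900

Step 2: Apply Bayes' theorem for P(D|+)
P(D|+) = P(+|D)P(D) / P(+)
       = 0.04882500 / 0.22543900
       = 0.2166


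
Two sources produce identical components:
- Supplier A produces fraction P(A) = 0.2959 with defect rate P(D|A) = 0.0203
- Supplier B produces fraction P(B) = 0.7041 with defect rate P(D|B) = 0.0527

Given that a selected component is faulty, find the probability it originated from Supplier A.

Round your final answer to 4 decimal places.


Let A = from Supplier A, D = faulty

Given:
- P(A) = 0.2959, P(B) = 0.7041
- P(D|A) = 0.0203, P(D|B) = 0.0527

Step 1: Find P(D)
P(D) = P(D|A)P(A) + P(D|B)P(B)
     = 0.0203 × 0.2959 + 0.0527 × 0.7041
     = 0.00600677 + 0.03710607
     = 0.04311284

Step 2: Apply Bayes' theorem
P(A|D) = P(D|A)P(A) / P(D)
       = 0.00600677 / 0.04311284
       = 0.1393


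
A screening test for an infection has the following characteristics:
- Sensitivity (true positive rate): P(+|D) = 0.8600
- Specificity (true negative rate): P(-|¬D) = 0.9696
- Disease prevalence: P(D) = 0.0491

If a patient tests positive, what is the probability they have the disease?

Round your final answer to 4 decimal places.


Let D = has disease, + = positive test

Given:
- P(D) = 0.0491 (prevalence)
- P(+|D) = 0.8600 (sensitivity)
- P(-|¬D) = 0.9696 (specificity)
- P(+|¬D) = 0.0304 (false positive rate = 1 - specificity)

Step 1: Find P(+)
P(+) = P(+|D)P(D) + P(+|¬D)P(¬D)
     = 0.8600 × 0.0491 + 0.0304 × 0.9509
     = 0.04222600 + 0.02890736
     = 0.07113336

Step 2: Apply Bayes' theorem for P(D|+)
P(D|+) = P(+|D)P(D) / P(+)
       = 0.04222600 / 0.07113336
       = 0.5936


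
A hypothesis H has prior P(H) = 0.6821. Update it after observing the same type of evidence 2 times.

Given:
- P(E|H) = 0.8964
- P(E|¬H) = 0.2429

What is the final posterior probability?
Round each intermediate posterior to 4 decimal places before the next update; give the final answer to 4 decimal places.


Sequential Bayesian updating:

Initial prior: P(H) = 0.6821

Update 1:
  P(E) = 0.8964 × 0.6821 + 0.2429 × 0.3179 = 0.61143444 + 0.07721791 = 0.68865235
  P(H|E) = 0.61143444 / 0.68865235 = 0.8879

Update 2:
  P(E) = 0.8964 × 0.8879 + 0.2429 × 0.1121 = 0.79591356 + 0.02722909 = 0.82314265
  P(H|E) = 0.79591356 / 0.82314265 = 0.9669

Final posterior: 0.9669


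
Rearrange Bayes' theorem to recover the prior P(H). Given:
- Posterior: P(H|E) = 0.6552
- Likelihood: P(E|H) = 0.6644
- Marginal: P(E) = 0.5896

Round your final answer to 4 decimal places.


From Bayes' theorem: P(H|E) = P(E|H) × P(H) / P(E)

Rearranging for P(H):
P(H) = P(H|E) × P(E) / P(E|H)
     = 0.6552 × 0.5896 / 0.6644
     = 0.38630592 / 0.6644
     = 0.5814


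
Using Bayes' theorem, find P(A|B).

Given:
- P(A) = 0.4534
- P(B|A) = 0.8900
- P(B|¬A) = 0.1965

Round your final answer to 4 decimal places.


Bayes' theorem: P(A|B) = P(B|A) × P(A) / P(B)

Step 1: Calculate P(B) using law of total probability
P(B) = P(B|A)P(A) + P(B|¬A)P(¬A)
     = 0.8900 × 0.4534 + 0.1965 × 0.5466
     = 0.40352600 + 0.10740690
     = 0.51093290

Step 2: Apply Bayes' theorem
P(A|B) = P(B|A) × P(A) / P(B)
       = 0.40352600 / 0.51093290
       = 0.7898


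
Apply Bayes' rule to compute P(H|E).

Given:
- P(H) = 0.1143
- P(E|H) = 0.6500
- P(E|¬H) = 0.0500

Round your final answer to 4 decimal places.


Bayes' theorem: P(H|E) = P(E|H) × P(H) / P(E)

Step 1: Calculate P(E) using law of total probability
P(E) = P(E|H)P(H) + P(E|¬H)P(¬H)
     = 0.6500 × 0.1143 + 0.0500 × 0.8857
     = 0.07429500 + 0.04428500
     = 0.11858000

Step 2: Apply Bayes' theorem
P(H|E) = P(E|H) × P(H) / P(E)
       = 0.07429500 / 0.11858000
       = 0.6265


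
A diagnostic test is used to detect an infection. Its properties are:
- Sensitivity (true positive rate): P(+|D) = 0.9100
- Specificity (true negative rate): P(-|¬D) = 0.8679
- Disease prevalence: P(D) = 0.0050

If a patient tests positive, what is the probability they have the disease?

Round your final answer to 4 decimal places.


Let D = has disease, + = positive test

Given:
- P(D) = 0.0050 (prevalence)
- P(+|D) = 0.9100 (sensitivity)
- P(-|¬D) = 0.8679 (specificity)
- P(+|¬D) = 0.1321 (false positive rate = 1 - specificity)

Step 1: Find P(+)
P(+) = P(+|D)P(D) + P(+|¬D)P(¬D)
     = 0.9100 × 0.0050 + 0.1321 × 0.9950
     = 0.00455000 + 0.13143950
     = 0.13598950

Step 2: Apply Bayes' theorem for P(D|+)
P(D|+) = P(+|D)P(D) / P(+)
       = 0.00455000 / 0.13598950
       = 0.0335


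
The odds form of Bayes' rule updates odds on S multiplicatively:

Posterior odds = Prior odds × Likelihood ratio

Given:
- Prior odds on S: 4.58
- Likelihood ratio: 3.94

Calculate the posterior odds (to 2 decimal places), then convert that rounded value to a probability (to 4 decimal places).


Step 1: Calculate posterior odds
Posterior odds = Prior odds × LR
               = 4.58 × 3.94
               = 18.05

Step 2: Convert to probability
P(S|E) = Posterior odds / (1 + Posterior odds)
       = 18.05 / (1 + 18.05)
       = 18.05 / 19.05
       = 0.9475

The evidence increased P(S) from 0.8208 to 0.9475.


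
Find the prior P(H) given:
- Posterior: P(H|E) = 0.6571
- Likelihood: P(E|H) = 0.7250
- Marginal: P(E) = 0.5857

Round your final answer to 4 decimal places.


From Bayes' theorem: P(H|E) = P(E|H) × P(H) / P(E)

Rearranging for P(H):
P(H) = P(H|E) × P(E) / P(E|H)
     = 0.6571 × 0.5857 / 0.7250
     = 0.38486347 / 0.7250
     = 0.5308


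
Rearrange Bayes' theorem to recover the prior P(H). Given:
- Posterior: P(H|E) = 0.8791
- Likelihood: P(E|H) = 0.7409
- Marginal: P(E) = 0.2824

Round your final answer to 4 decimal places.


From Bayes' theorem: P(H|E) = P(E|H) × P(H) / P(E)

Rearranging for P(H):
P(H) = P(H|E) × P(E) / P(E|H)
     = 0.8791 × 0.2824 / 0.7409
     = 0.24825784 / 0.7409
     = 0.3351


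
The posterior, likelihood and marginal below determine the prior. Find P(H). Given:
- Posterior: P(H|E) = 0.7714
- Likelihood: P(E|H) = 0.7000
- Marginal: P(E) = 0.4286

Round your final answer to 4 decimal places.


From Bayes' theorem: P(H|E) = P(E|H) × P(H) / P(E)

Rearranging for P(H):
P(H) = P(H|E) × P(E) / P(E|H)
     = 0.7714 × 0.4286 / 0.7000
     = 0.33062204 / 0.7000
     = 0.4723


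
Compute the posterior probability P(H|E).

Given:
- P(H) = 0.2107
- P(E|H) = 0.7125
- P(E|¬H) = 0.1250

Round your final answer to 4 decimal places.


Bayes' theorem: P(H|E) = P(E|H) × P(H) / P(E)

Step 1: Calculate P(E) using law of total probability
P(E) = P(E|H)P(H) + P(E|¬H)P(¬H)
     = 0.7125 × 0.2107 + 0.1250 × 0.7893
     = 0.15012375 + 0.09866250
     = 0.24878625

Step 2: Apply Bayes' theorem
P(H|E) = P(E|H) × P(H) / P(E)
       = 0.15012375 / 0.24878625
       = 0.6034


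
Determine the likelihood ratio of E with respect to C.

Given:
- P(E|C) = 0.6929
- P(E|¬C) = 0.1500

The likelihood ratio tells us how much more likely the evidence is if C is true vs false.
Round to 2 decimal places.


Likelihood Ratio (LR) = P(E|C) / P(E|¬C)

LR = 0.6929 / 0.1500
   = 4.62

The evidence is 4.62 times more likely if C is true than if C is false.
Because LR exceeds 1, E is evidence for C.


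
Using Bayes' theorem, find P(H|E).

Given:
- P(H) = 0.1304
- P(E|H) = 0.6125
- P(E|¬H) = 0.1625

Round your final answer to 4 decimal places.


Bayes' theorem: P(H|E) = P(E|H) × P(H) / P(E)

Step 1: Calculate P(E) using law of total probability
P(E) = P(E|H)P(H) + P(E|¬H)P(¬H)
     = 0.6125 × 0.1304 + 0.1625 × 0.8696
     = 0.07987000 + 0.14131000
     = 0.22118000

Step 2: Apply Bayes' theorem
P(H|E) = P(E|H) × P(H) / P(E)
       = 0.07987000 / 0.22118000
       = 0.3611


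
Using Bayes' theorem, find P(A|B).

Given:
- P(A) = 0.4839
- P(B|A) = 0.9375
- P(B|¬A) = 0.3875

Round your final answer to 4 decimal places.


Bayes' theorem: P(A|B) = P(B|A) × P(A) / P(B)

Step 1: Calculate P(B) using law of total probability
P(B) = P(B|A)P(A) + P(B|¬A)P(¬A)
     = 0.9375 × 0.4839 + 0.3875 × 0.5161
     = 0.45365625 + 0.19998875
     = 0.65364500

Step 2: Apply Bayes' theorem
P(A|B) = P(B|A) × P(A) / P(B)
       = 0.45365625 / 0.65364500
       = 0.6940


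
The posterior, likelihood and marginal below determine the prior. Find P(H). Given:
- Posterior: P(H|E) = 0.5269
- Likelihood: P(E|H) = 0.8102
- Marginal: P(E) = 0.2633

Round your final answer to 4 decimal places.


From Bayes' theorem: P(H|E) = P(E|H) × P(H) / P(E)

Rearranging for P(H):
P(H) = P(H|E) × P(E) / P(E|H)
     = 0.5269 × 0.2633 / 0.8102
     = 0.13873277 / 0.8102
     = 0.1712


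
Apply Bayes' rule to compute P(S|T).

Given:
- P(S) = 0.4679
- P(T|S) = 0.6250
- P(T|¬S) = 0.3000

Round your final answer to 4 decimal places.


Bayes' theorem: P(S|T) = P(T|S) × P(S) / P(T)

Step 1: Calculate P(T) using law of total probability
P(T) = P(T|S)P(S) + P(T|¬S)P(¬S)
     = 0.6250 × 0.4679 + 0.3000 × 0.5321
     = 0.29243750 + 0.15963000
     = 0.45206750

Step 2: Apply Bayes' theorem
P(S|T) = P(T|S) × P(S) / P(T)
       = 0.29243750 / 0.45206750
       = 0.6469


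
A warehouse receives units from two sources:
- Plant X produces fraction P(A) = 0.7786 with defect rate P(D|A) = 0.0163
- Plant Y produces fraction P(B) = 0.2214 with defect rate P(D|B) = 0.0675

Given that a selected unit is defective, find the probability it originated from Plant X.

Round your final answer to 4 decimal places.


Let A = from Plant X, D = defective

Given:
- P(A) = 0.7786, P(B) = 0.2214
- P(D|A) = 0.0163, P(D|B) = 0.0675

Step 1: Find P(D)
P(D) = P(D|A)P(A) + P(D|B)P(B)
     = 0.0163 × 0.7786 + 0.0675 × 0.2214
     = 0.01269118 + 0.01494450
     = 0.02763568

Step 2: Apply Bayes' theorem
P(A|D) = P(D|A)P(A) / P(D)
       = 0.01269118 / 0.02763568
       = 0.4592


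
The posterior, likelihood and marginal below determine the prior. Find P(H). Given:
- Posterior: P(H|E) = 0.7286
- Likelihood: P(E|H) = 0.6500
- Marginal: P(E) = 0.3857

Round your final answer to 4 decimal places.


From Bayes' theorem: P(H|E) = P(E|H) × P(H) / P(E)

Rearranging for P(H):
P(H) = P(H|E) × P(E) / P(E|H)
     = 0.7286 × 0.3857 / 0.6500
     = 0.28102102 / 0.6500
     = 0.4323


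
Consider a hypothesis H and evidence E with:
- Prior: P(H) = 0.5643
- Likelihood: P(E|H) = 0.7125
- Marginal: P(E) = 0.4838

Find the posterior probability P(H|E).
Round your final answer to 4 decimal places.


Using Bayes' theorem:

P(H|E) = P(E|H) × P(H) / P(E)
       = 0.7125 × 0.5643 / 0.4838
       = 0.40206375 / 0.4838
       = 0.8311

The evidence strengthens our belief in H.
Prior: 0.5643 → Posterior: 0.8311


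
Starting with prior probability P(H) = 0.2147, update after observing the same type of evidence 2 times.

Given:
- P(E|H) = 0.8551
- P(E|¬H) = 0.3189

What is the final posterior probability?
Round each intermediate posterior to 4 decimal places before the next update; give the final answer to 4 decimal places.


Sequential Bayesian updating:

Initial prior: P(H) = 0.2147

Update 1:
  P(E) = 0.8551 × 0.2147 + 0.3189 × 0.7853 = 0.18358997 + 0.25043217 = 0.43402214
  P(H|E) = 0.18358997 / 0.43402214 = 0.4230

Update 2:
  P(E) = 0.8551 × 0.4230 + 0.3189 × 0.5770 = 0.36170730 + 0.18400530 = 0.54571260
  P(H|E) = 0.36170730 / 0.54571260 = 0.6628

Final posterior: 0.6628


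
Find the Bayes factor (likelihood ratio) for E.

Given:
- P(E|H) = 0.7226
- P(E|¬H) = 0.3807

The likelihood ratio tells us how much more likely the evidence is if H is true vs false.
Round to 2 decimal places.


Likelihood Ratio (LR) = P(E|H) / P(E|¬H)

LR = 0.7226 / 0.3807
   = 1.90

The evidence is 1.90 times more likely if H is true than if H is false.
LR > 1, so observing E raises the odds in favor of H.


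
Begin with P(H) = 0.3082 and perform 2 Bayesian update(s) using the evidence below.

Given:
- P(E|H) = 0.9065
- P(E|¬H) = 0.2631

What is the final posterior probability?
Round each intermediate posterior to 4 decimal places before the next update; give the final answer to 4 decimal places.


Sequential Bayesian updating:

Initial prior: P(H) = 0.3082

Update 1:
  P(E) = 0.9065 × 0.3082 + 0.2631 × 0.6918 = 0.27938330 + 0.18201258 = 0.46139588
  P(H|E) = 0.27938330 / 0.46139588 = 0.6055

Update 2:
  P(E) = 0.9065 × 0.6055 + 0.2631 × 0.3945 = 0.54888575 + 0.10379295 = 0.65267870
  P(H|E) = 0.54888575 / 0.65267870 = 0.8410

Final posterior: 0.8410


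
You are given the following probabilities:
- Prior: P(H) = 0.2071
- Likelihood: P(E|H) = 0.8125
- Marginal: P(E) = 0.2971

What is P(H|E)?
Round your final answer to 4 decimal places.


Using Bayes' theorem:

P(H|E) = P(E|H) × P(H) / P(E)
       = 0.8125 × 0.2071 / 0.2971
       = 0.16826875 / 0.2971
       = 0.5664

The evidence strengthens our belief in H.
Prior: 0.2071 → Posterior: 0.5664


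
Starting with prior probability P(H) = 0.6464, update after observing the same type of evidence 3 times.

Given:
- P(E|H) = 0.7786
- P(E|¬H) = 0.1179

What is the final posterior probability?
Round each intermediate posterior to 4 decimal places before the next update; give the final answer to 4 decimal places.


Sequential Bayesian updating:

Initial prior: P(H) = 0.6464

Update 1:
  P(E) = 0.7786 × 0.6464 + 0.1179 × 0.3536 = 0.50328704 + 0.04168944 = 0.54497648
  P(H|E) = 0.50328704 / 0.54497648 = 0.9235

Update 2:
  P(E) = 0.7786 × 0.9235 + 0.1179 × 0.0765 = 0.71903710 + 0.00901935 = 0.72805645
  P(H|E) = 0.71903710 / 0.72805645 = 0.9876

Update 3:
  P(E) = 0.7786 × 0.9876 + 0.1179 × 0.0124 = 0.76894536 + 0.00146196 = 0.77040732
  P(H|E) = 0.76894536 / 0.77040732 = 0.9981

Final posterior: 0.9981


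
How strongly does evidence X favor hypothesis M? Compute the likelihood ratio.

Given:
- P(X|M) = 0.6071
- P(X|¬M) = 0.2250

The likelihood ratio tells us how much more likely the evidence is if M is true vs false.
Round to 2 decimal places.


Likelihood Ratio (LR) = P(X|M) / P(X|¬M)

LR = 0.6071 / 0.2250
   = 2.70

The evidence is 2.70 times more likely if M is true than if M is false.
Because LR exceeds 1, X is evidence for M.


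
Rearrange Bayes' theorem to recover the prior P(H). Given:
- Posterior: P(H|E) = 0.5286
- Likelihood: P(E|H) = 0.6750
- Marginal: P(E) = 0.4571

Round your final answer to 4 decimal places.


From Bayes' theorem: P(H|E) = P(E|H) × P(H) / P(E)

Rearranging for P(H):
P(H) = P(H|E) × P(E) / P(E|H)
     = 0.5286 × 0.4571 / 0.6750
     = 0.24162306 / 0.6750
     = 0.3580


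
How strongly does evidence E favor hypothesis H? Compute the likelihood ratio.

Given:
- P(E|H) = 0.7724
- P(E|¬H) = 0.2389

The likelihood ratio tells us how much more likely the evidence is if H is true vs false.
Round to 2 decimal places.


Likelihood Ratio (LR) = P(E|H) / P(E|¬H)

LR = 0.7724 / 0.2389
   = 3.23

The evidence is 3.23 times more likely if H is true than if H is false.
Because LR exceeds 1, E is evidence for H.


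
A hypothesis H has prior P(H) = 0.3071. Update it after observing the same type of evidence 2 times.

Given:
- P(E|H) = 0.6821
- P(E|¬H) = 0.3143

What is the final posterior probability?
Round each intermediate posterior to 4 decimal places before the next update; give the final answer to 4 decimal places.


Sequential Bayesian updating:

Initial prior: P(H) = 0.3071

Update 1:
  P(E) = 0.6821 × 0.3071 + 0.3143 × 0.6929 = 0.20947291 + 0.21777847 = 0.42725138
  P(H|E) = 0.20947291 / 0.42725138 = 0.4903

Update 2:
  P(E) = 0.6821 × 0.4903 + 0.3143 × 0.5097 = 0.33443363 + 0.16019871 = 0.49463234
  P(H|E) = 0.33443363 / 0.49463234 = 0.6761

Final posterior: 0.6761


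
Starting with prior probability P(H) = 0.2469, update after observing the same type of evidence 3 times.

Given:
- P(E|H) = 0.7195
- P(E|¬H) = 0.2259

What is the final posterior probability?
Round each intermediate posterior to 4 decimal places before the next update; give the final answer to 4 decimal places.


Sequential Bayesian updating:

Initial prior: P(H) = 0.2469

Update 1:
  P(E) = 0.7195 × 0.2469 + 0.2259 × 0.7531 = 0.17764455 + 0.17012529 = 0.34776984
  P(H|E) = 0.17764455 / 0.34776984 = 0.5108

Update 2:
  P(E) = 0.7195 × 0.5108 + 0.2259 × 0.4892 = 0.36752060 + 0.11051028 = 0.47803088
  P(H|E) = 0.36752060 / 0.47803088 = 0.7688

Update 3:
  P(E) = 0.7195 × 0.7688 + 0.2259 × 0.2312 = 0.55315160 + 0.05222808 = 0.60537968
  P(H|E) = 0.55315160 / 0.60537968 = 0.9137

Final posterior: 0.9137


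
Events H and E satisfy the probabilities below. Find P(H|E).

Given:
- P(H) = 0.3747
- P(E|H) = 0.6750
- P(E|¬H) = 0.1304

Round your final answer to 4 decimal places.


Bayes' theorem: P(H|E) = P(E|H) × P(H) / P(E)

Step 1: Calculate P(E) using law of total probability
P(E) = P(E|H)P(H) + P(E|¬H)P(¬H)
     = 0.6750 × 0.3747 + 0.1304 × 0.6253
     = 0.25292250 + 0.08153912
     = 0.33446162

Step 2: Apply Bayes' theorem
P(H|E) = P(E|H) × P(H) / P(E)
       = 0.25292250 / 0.33446162
       = 0.7562


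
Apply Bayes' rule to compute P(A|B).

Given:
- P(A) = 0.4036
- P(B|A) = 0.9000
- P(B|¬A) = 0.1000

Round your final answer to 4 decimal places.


Bayes' theorem: P(A|B) = P(B|A) × P(A) / P(B)

Step 1: Calculate P(B) using law of total probability
P(B) = P(B|A)P(A) + P(B|¬A)P(¬A)
     = 0.9000 × 0.4036 + 0.1000 × 0.5964
     = 0.36324000 + 0.05964000
     = 0.42288000

Step 2: Apply Bayes' theorem
P(A|B) = P(B|A) × P(A) / P(B)
       = 0.36324000 / 0.42288000
       = 0.8590


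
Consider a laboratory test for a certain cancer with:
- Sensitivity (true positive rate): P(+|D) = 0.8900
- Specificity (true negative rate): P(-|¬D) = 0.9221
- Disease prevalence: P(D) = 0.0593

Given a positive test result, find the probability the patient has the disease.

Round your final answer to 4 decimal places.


Let D = has disease, + = positive test

Given:
- P(D) = 0.0593 (prevalence)
- P(+|D) = 0.8900 (sensitivity)
- P(-|¬D) = 0.9221 (specificity)
- P(+|¬D) = 0.0779 (false positive rate = 1 - specificity)

Step 1: Find P(+)
P(+) = P(+|D)P(D) + P(+|¬D)P(¬D)
     = 0.8900 × 0.0593 + 0.0779 × 0.9407
     = 0.05277700 + 0.07328053
     = 0.12605753

Step 2: Apply Bayes' theorem for P(D|+)
P(D|+) = P(+|D)P(D) / P(+)
       = 0.05277700 / 0.12605753
       = 0.4187


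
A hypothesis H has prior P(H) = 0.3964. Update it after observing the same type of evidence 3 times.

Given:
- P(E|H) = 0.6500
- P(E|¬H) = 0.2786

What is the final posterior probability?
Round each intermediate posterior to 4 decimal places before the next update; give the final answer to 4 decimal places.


Sequential Bayesian updating:

Initial prior: P(H) = 0.3964

Update 1:
  P(E) = 0.6500 × 0.3964 + 0.2786 × 0.6036 = 0.25766000 + 0.16816296 = 0.42582296
  P(H|E) = 0.25766000 / 0.42582296 = 0.6051

Update 2:
  P(E) = 0.6500 × 0.6051 + 0.2786 × 0.3949 = 0.39331500 + 0.11001914 = 0.50333414
  P(H|E) = 0.39331500 / 0.50333414 = 0.7814

Update 3:
  P(E) = 0.6500 × 0.7814 + 0.2786 × 0.2186 = 0.50791000 + 0.06090196 = 0.56881196
  P(H|E) = 0.50791000 / 0.56881196 = 0.8929

Final posterior: 0.8929


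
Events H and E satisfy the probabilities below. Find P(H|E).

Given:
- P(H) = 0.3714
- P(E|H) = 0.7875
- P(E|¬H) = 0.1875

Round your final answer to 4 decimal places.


Bayes' theorem: P(H|E) = P(E|H) × P(H) / P(E)

Step 1: Calculate P(E) using law of total probability
P(E) = P(E|H)P(H) + P(E|¬H)P(¬H)
     = 0.7875 × 0.3714 + 0.1875 × 0.6286
     = 0.29247750 + 0.11786250
     = 0.41034000

Step 2: Apply Bayes' theorem
P(H|E) = P(E|H) × P(H) / P(E)
       = 0.29247750 / 0.41034000
       = 0.7128


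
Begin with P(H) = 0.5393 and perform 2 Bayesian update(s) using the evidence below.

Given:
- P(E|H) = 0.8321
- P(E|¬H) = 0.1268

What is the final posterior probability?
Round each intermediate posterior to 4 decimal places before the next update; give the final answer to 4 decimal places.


Sequential Bayesian updating:

Initial prior: P(H) = 0.5393

Update 1:
  P(E) = 0.8321 × 0.5393 + 0.1268 × 0.4607 = 0.44875153 + 0.05841676 = 0.50716829
  P(H|E) = 0.44875153 / 0.50716829 = 0.8848

Update 2:
  P(E) = 0.8321 × 0.8848 + 0.1268 × 0.1152 = 0.73624208 + 0.01460736 = 0.75084944
  P(H|E) = 0.73624208 / 0.75084944 = 0.9805

Final posterior: 0.9805


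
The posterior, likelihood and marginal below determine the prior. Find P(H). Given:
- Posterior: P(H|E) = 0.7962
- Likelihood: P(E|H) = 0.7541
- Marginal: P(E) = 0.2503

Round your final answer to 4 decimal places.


From Bayes' theorem: P(H|E) = P(E|H) × P(H) / P(E)

Rearranging for P(H):
P(H) = P(H|E) × P(E) / P(E|H)
     = 0.7962 × 0.2503 / 0.7541
     = 0.19928886 / 0.7541
     = 0.2643


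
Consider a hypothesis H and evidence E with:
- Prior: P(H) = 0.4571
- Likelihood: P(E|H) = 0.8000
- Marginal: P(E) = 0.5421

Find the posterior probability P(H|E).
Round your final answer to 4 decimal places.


Using Bayes' theorem:

P(H|E) = P(E|H) × P(H) / P(E)
       = 0.8000 × 0.4571 / 0.5421
       = 0.36568000 / 0.5421
       = 0.6746

The evidence strengthens our belief in H.
Prior: 0.4571 → Posterior: 0.6746


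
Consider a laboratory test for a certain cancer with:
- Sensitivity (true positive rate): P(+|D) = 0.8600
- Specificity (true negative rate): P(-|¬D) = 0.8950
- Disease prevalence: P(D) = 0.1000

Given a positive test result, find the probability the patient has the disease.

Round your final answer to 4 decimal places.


Let D = has disease, + = positive test

Given:
- P(D) = 0.1000 (prevalence)
- P(+|D) = 0.8600 (sensitivity)
- P(-|¬D) = 0.8950 (specificity)
- P(+|¬D) = 0.1050 (false positive rate = 1 - specificity)

Step 1: Find P(+)
P(+) = P(+|D)P(D) + P(+|¬D)P(¬D)
     = 0.8600 × 0.1000 + 0.1050 × 0.9000
     = 0.08600000 + 0.09450000
     = 0.18050000

Step 2: Apply Bayes' theorem for P(D|+)
P(D|+) = P(+|D)P(D) / P(+)
       = 0.08600000 / 0.18050000
       = 0.4765


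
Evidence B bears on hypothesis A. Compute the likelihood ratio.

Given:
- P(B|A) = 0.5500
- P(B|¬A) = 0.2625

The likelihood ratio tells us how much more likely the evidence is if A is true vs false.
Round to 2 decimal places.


Likelihood Ratio (LR) = P(B|A) / P(B|¬A)

LR = 0.5500 / 0.2625
   = 2.10

The evidence is 2.10 times more likely if A is true than if A is false.
LR > 1, so observing B raises the odds in favor of A.


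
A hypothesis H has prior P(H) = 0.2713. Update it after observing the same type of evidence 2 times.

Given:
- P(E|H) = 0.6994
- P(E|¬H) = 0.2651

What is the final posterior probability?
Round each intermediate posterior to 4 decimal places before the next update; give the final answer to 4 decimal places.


Sequential Bayesian updating:

Initial prior: P(H) = 0.2713

Update 1:
  P(E) = 0.6994 × 0.2713 + 0.2651 × 0.7287 = 0.18974722 + 0.19317837 = 0.38292559
  P(H|E) = 0.18974722 / 0.38292559 = 0.4955

Update 2:
  P(E) = 0.6994 × 0.4955 + 0.2651 × 0.5045 = 0.34655270 + 0.13374295 = 0.48029565
  P(H|E) = 0.34655270 / 0.48029565 = 0.7215

Final posterior: 0.7215


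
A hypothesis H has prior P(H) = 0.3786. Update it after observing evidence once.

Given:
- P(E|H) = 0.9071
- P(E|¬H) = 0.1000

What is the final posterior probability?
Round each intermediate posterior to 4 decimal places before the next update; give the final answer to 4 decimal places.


Sequential Bayesian updating:

Initial prior: P(H) = 0.3786

Update 1:
  P(E) = 0.9071 × 0.3786 + 0.1000 × 0.6214 = 0.34342806 + 0.06214000 = 0.40556806
  P(H|E) = 0.34342806 / 0.40556806 = 0.8468

Final posterior: 0.8468


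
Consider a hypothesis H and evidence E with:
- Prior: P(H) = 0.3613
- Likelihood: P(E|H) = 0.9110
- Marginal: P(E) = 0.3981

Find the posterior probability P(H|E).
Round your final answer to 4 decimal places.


Using Bayes' theorem:

P(H|E) = P(E|H) × P(H) / P(E)
       = 0.9110 × 0.3613 / 0.3981
       = 0.32914430 / 0.3981
       = 0.8268

The evidence strengthens our belief in H.
Prior: 0.3613 → Posterior: 0.8268


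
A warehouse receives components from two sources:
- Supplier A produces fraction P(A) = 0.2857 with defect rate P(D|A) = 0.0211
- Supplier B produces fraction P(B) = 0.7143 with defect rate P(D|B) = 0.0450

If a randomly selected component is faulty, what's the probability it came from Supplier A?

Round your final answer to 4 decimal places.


Let A = from Supplier A, D = faulty

Given:
- P(A) = 0.2857, P(B) = 0.7143
- P(D|A) = 0.0211, P(D|B) = 0.0450

Step 1: Find P(D)
P(D) = P(D|A)P(A) + P(D|B)P(B)
     = 0.0211 × 0.2857 + 0.0450 × 0.7143
     = 0.00602827 + 0.03214350
     = 0.03817177

Step 2: Apply Bayes' theorem
P(A|D) = P(D|A)P(A) / P(D)
       = 0.00602827 / 0.03817177
       = 0.1579


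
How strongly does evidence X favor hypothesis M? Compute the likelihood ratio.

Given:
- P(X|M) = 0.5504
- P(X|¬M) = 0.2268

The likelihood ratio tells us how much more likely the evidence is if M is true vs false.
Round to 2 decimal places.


Likelihood Ratio (LR) = P(X|M) / P(X|¬M)

LR = 0.5504 / 0.2268
   = 2.43

The evidence is 2.43 times more likely if M is true than if M is false.
LR > 1, so observing X raises the odds in favor of M.


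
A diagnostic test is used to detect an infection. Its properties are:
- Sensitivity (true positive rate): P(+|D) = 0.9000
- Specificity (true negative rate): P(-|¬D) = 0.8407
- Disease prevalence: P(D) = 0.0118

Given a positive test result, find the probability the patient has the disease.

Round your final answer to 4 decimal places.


Let D = has disease, + = positive test

Given:
- P(D) = 0.0118 (prevalence)
- P(+|D) = 0.9000 (sensitivity)
- P(-|¬D) = 0.8407 (specificity)
- P(+|¬D) = 0.1593 (false positive rate = 1 - specificity)

Step 1: Find P(+)
P(+) = P(+|D)P(D) + P(+|¬D)P(¬D)
     = 0.9000 × 0.0118 + 0.1593 × 0.9882
     = 0.01062000 + 0.15742026
     = 0.16804026

Step 2: Apply Bayes' theorem for P(D|+)
P(D|+) = P(+|D)P(D) / P(+)
       = 0.01062000 / 0.16804026
       = 0.0632


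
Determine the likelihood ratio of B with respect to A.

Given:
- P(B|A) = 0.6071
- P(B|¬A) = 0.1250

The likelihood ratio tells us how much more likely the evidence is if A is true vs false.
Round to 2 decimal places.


Likelihood Ratio (LR) = P(B|A) / P(B|¬A)

LR = 0.6071 / 0.1250
   = 4.86

The evidence is 4.86 times more likely if A is true than if A is false.
Because LR exceeds 1, B is evidence for A.


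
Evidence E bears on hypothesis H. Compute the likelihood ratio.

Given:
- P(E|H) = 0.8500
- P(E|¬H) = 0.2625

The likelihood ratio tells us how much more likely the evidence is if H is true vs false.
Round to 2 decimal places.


Likelihood Ratio (LR) = P(E|H) / P(E|¬H)

LR = 0.8500 / 0.2625
   = 3.24

The evidence is 3.24 times more likely if H is true than if H is false.
Since LR > 1, the evidence supports H over ¬H.


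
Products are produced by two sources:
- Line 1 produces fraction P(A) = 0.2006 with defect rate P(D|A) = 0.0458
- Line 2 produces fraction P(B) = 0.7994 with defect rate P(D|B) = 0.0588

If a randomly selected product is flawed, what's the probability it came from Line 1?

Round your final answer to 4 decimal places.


Let A = from Line 1, D = flawed

Given:
- P(A) = 0.2006, P(B) = 0.7994
- P(D|A) = 0.0458, P(D|B) = 0.0588

Step 1: Find P(D)
P(D) = P(D|A)P(A) + P(D|B)P(B)
     = 0.0458 × 0.2006 + 0.0588 × 0.7994
     = 0.00918748 + 0.04700472
     = 0.05619220

Step 2: Apply Bayes' theorem
P(A|D) = P(D|A)P(A) / P(D)
       = 0.00918748 / 0.05619220
       = 0.1635


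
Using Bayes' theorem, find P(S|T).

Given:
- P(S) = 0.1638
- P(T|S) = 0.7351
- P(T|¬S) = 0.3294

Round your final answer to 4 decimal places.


Bayes' theorem: P(S|T) = P(T|S) × P(S) / P(T)

Step 1: Calculate P(T) using law of total probability
P(T) = P(T|S)P(S) + P(T|¬S)P(¬S)
     = 0.7351 × 0.1638 + 0.3294 × 0.8362
     = 0.12040938 + 0.27544428
     = 0.39585366

Step 2: Apply Bayes' theorem
P(S|T) = P(T|S) × P(S) / P(T)
       = 0.12040938 / 0.39585366
       = 0.3042


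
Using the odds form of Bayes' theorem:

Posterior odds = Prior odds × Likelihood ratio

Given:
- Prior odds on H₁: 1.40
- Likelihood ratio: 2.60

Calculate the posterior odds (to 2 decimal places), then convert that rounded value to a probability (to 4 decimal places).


Step 1: Calculate posterior odds
Posterior odds = Prior odds × LR
               = 1.40 × 2.60
               = 3.64

Step 2: Convert to probability
P(H₁|E) = Posterior odds / (1 + Posterior odds)
       = 3.64 / (1 + 3.64)
       = 3.64 / 4.64
       = 0.7845

The evidence increased P(H₁) from 0.5833 to 0.7845.


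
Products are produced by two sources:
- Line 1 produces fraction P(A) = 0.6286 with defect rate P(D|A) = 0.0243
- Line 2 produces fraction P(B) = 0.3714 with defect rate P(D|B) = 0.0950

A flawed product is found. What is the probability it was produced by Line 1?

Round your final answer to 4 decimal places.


Let A = from Line 1, D = flawed

Given:
- P(A) = 0.6286, P(B) = 0.3714
- P(D|A) = 0.0243, P(D|B) = 0.0950

Step 1: Find P(D)
P(D) = P(D|A)P(A) + P(D|B)P(B)
     = 0.0243 × 0.6286 + 0.0950 × 0.3714
     = 0.01527498 + 0.03528300
     = 0.05055798

Step 2: Apply Bayes' theorem
P(A|D) = P(D|A)P(A) / P(D)
       = 0.01527498 / 0.05055798
       = 0.3021


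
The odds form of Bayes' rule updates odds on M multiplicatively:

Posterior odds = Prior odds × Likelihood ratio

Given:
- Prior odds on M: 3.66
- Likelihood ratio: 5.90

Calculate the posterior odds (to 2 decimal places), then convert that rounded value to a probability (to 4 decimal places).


Step 1: Calculate posterior odds
Posterior odds = Prior odds × LR
               = 3.66 × 5.90
               = 21.59

Step 2: Convert to probability
P(M|E) = Posterior odds / (1 + Posterior odds)
       = 21.59 / (1 + 21.59)
       = 21.59 / 22.59
       = 0.9557

The evidence increased P(M) from 0.7854 to 0.9557.
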